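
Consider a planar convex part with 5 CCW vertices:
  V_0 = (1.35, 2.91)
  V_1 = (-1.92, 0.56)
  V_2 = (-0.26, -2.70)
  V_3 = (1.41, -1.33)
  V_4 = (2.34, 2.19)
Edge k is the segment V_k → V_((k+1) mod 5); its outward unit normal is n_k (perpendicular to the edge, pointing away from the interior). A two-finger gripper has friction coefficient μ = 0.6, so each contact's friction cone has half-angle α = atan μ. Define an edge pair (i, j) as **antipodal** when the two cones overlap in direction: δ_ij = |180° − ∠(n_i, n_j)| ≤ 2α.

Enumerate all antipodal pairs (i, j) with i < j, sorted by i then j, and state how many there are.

count = 4; pairs: (0,2), (0,3), (1,3), (1,4)

α = atan 0.6 = 30.96°;  2α = 61.93°
n_0 = (-0.5836, +0.8121)
n_1 = (-0.8911, -0.4538)
n_2 = (+0.6342, -0.7731)
n_3 = (+0.9668, -0.2554)
n_4 = (+0.5882, +0.8087)
  (0,1): δ = 98.72°  ·
  (0,2): δ = 3.66°  ✓
  (0,3): δ = 39.50°  ✓
  (0,4): δ = 108.27°  ·
  (1,2): δ = 77.62°  ·
  (1,3): δ = 41.78°  ✓
  (1,4): δ = 26.99°  ✓
  (2,3): δ = 144.16°  ·
  (2,4): δ = 75.39°  ·
  (3,4): δ = 111.23°  ·
antipodal pairs: 4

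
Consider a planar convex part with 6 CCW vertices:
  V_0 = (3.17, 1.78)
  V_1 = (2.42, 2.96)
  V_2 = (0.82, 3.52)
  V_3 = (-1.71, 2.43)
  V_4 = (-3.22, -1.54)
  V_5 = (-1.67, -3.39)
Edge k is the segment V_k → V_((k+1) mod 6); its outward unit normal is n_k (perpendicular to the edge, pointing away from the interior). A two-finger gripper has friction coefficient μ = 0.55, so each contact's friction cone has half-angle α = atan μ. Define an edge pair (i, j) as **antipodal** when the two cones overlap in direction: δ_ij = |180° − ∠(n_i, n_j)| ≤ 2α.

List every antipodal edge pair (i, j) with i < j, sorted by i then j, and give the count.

α = atan 0.55 = 28.81°;  2α = 57.62°
n_0 = (+0.8440, +0.5364)
n_1 = (+0.3304, +0.9439)
n_2 = (-0.3957, +0.9184)
n_3 = (-0.9347, +0.3555)
n_4 = (-0.7665, -0.6422)
n_5 = (+0.7300, -0.6834)
  (0,1): δ = 141.73°  ·
  (0,2): δ = 99.13°  ·
  (0,3): δ = 53.26°  ✓
  (0,4): δ = 7.52°  ✓
  (0,5): δ = 104.45°  ·
  (1,2): δ = 137.40°  ·
  (1,3): δ = 91.53°  ·
  (1,4): δ = 30.75°  ✓
  (1,5): δ = 66.18°  ·
  (2,3): δ = 134.13°  ·
  (2,4): δ = 73.35°  ·
  (2,5): δ = 23.58°  ✓
  (3,4): δ = 119.22°  ·
  (3,5): δ = 22.29°  ✓
  (4,5): δ = 83.07°  ·
antipodal pairs: 5

count = 5; pairs: (0,3), (0,4), (1,4), (2,5), (3,5)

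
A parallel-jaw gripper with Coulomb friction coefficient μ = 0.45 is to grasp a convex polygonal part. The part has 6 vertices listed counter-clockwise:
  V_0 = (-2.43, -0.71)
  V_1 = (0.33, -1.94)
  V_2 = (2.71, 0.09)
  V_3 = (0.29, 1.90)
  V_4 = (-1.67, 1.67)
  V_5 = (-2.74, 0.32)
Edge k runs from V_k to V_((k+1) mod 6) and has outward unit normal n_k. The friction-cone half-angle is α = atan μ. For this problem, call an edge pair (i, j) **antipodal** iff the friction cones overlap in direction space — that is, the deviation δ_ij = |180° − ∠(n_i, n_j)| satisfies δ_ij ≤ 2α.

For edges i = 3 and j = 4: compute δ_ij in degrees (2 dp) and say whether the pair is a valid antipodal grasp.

δ = 135.09°, invalid

α = atan 0.45 = 24.23°;  2α = 48.46°
edge 3: e_3 = (-1.96, -0.23);  n_3 = (-0.1165, +0.9932)
edge 4: e_4 = (-1.07, -1.35);  n_4 = (-0.7837, +0.6211)
∠(n_3, n_4) = 44.91°
δ = |180° − 44.91°| = 135.09°
135.09° > 2α = 48.46°  →  invalid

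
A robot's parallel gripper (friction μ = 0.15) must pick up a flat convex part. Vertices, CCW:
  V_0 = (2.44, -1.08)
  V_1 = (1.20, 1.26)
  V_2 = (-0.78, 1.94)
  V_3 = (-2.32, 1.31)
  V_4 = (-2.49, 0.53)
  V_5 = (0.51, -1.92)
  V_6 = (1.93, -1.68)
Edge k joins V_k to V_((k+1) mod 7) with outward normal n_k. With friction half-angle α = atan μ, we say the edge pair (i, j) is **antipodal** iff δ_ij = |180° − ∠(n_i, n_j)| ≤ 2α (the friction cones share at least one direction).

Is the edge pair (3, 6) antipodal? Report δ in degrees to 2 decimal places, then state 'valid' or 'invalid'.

α = atan 0.15 = 8.53°;  2α = 17.06°
edge 3: e_3 = (-0.17, -0.78);  n_3 = (-0.9771, +0.2129)
edge 6: e_6 = (+0.51, +0.60);  n_6 = (+0.7619, -0.6476)
∠(n_3, n_6) = 151.93°
δ = |180° − 151.93°| = 28.07°
28.07° > 2α = 17.06°  →  invalid

δ = 28.07°, invalid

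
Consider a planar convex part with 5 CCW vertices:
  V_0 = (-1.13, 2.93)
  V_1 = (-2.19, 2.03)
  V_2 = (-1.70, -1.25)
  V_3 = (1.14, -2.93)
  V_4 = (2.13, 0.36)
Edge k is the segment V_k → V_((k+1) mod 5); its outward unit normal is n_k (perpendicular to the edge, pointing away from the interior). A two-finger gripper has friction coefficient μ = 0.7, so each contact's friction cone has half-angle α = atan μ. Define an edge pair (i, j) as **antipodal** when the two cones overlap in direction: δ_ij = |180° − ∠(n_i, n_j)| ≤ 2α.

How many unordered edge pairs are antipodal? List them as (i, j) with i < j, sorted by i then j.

count = 4; pairs: (0,3), (1,3), (1,4), (2,4)

α = atan 0.7 = 34.99°;  2α = 69.98°
n_0 = (-0.6472, +0.7623)
n_1 = (-0.9890, -0.1478)
n_2 = (-0.5091, -0.8607)
n_3 = (+0.9576, -0.2881)
n_4 = (+0.6191, +0.7853)
  (0,1): δ = 121.84°  ·
  (0,2): δ = 70.94°  ·
  (0,3): δ = 32.92°  ✓
  (0,4): δ = 101.42°  ·
  (1,2): δ = 129.10°  ·
  (1,3): δ = 25.24°  ✓
  (1,4): δ = 43.25°  ✓
  (2,3): δ = 76.14°  ·
  (2,4): δ = 7.64°  ✓
  (3,4): δ = 111.50°  ·
antipodal pairs: 4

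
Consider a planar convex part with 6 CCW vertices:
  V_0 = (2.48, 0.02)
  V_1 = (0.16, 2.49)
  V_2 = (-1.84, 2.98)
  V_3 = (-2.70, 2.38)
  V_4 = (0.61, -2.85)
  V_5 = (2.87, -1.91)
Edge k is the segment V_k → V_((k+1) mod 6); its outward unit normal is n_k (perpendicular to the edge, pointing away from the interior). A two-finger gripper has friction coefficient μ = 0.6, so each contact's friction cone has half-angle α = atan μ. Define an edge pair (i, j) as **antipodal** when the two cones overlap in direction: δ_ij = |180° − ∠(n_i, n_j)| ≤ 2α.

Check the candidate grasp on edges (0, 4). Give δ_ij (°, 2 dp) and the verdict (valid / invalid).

δ = 69.38°, invalid

α = atan 0.6 = 30.96°;  2α = 61.93°
edge 0: e_0 = (-2.32, +2.47);  n_0 = (+0.7289, +0.6846)
edge 4: e_4 = (+2.26, +0.94);  n_4 = (+0.3840, -0.9233)
∠(n_0, n_4) = 110.62°
δ = |180° − 110.62°| = 69.38°
69.38° > 2α = 61.93°  →  invalid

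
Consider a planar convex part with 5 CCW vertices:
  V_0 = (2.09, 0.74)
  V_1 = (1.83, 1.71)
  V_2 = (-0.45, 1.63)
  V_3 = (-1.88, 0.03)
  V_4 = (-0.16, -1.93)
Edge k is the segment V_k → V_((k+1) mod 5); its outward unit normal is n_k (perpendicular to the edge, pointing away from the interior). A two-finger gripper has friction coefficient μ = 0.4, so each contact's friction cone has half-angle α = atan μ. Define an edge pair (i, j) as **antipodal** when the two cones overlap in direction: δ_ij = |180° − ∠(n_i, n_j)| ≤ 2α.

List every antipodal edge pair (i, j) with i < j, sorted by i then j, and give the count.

count = 2; pairs: (0,3), (2,4)

α = atan 0.4 = 21.80°;  2α = 43.60°
n_0 = (+0.9659, +0.2589)
n_1 = (-0.0351, +0.9994)
n_2 = (-0.7456, +0.6664)
n_3 = (-0.7516, -0.6596)
n_4 = (+0.7647, -0.6444)
  (0,1): δ = 103.00°  ·
  (0,2): δ = 56.79°  ·
  (0,3): δ = 26.26°  ✓
  (0,4): δ = 124.87°  ·
  (1,2): δ = 133.80°  ·
  (1,3): δ = 50.74°  ·
  (1,4): δ = 47.87°  ·
  (2,3): δ = 96.94°  ·
  (2,4): δ = 1.67°  ✓
  (3,4): δ = 81.39°  ·
antipodal pairs: 2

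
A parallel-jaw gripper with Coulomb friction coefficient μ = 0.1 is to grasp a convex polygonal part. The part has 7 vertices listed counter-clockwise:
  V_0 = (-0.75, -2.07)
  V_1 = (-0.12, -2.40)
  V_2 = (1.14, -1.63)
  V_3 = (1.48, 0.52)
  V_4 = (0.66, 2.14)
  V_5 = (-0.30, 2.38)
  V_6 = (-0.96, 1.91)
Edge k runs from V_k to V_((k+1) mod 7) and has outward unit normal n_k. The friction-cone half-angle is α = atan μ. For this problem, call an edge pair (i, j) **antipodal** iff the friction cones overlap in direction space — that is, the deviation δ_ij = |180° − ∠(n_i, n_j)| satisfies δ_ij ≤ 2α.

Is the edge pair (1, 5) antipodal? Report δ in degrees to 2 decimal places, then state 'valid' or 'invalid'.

δ = 4.03°, valid

α = atan 0.1 = 5.71°;  2α = 11.42°
edge 1: e_1 = (+1.26, +0.77);  n_1 = (+0.5215, -0.8533)
edge 5: e_5 = (-0.66, -0.47);  n_5 = (-0.5801, +0.8146)
∠(n_1, n_5) = 175.97°
δ = |180° − 175.97°| = 4.03°
4.03° ≤ 2α = 11.42°  →  valid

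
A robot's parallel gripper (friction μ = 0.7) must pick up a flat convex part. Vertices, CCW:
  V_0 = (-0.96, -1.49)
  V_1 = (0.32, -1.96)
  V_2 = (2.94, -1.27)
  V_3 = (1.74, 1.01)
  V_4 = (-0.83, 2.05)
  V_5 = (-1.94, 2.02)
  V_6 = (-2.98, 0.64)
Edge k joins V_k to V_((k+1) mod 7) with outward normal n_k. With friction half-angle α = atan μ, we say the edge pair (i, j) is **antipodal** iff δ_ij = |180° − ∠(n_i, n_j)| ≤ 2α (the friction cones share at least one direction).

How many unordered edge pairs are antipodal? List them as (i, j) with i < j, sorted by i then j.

count = 10; pairs: (0,2), (0,3), (0,4), (1,3), (1,4), (1,5), (2,5), (2,6), (3,6), (4,6)

α = atan 0.7 = 34.99°;  2α = 69.98°
n_0 = (-0.3447, -0.9387)
n_1 = (+0.2547, -0.9670)
n_2 = (+0.8849, +0.4657)
n_3 = (+0.3751, +0.9270)
n_4 = (-0.0270, +0.9996)
n_5 = (-0.7986, +0.6019)
n_6 = (-0.7256, -0.6881)
  (0,1): δ = 145.08°  ·
  (0,2): δ = 42.08°  ✓
  (0,3): δ = 1.87°  ✓
  (0,4): δ = 21.71°  ✓
  (0,5): δ = 73.16°  ·
  (0,6): δ = 153.64°  ·
  (1,2): δ = 77.00°  ·
  (1,3): δ = 36.79°  ✓
  (1,4): δ = 13.21°  ✓
  (1,5): δ = 38.24°  ✓
  (1,6): δ = 118.73°  ·
  (2,3): δ = 139.79°  ·
  (2,4): δ = 116.21°  ·
  (2,5): δ = 64.76°  ✓
  (2,6): δ = 15.72°  ✓
  (3,4): δ = 156.42°  ·
  (3,5): δ = 104.97°  ·
  (3,6): δ = 24.49°  ✓
  (4,5): δ = 128.55°  ·
  (4,6): δ = 48.07°  ✓
  (5,6): δ = 99.52°  ·
antipodal pairs: 10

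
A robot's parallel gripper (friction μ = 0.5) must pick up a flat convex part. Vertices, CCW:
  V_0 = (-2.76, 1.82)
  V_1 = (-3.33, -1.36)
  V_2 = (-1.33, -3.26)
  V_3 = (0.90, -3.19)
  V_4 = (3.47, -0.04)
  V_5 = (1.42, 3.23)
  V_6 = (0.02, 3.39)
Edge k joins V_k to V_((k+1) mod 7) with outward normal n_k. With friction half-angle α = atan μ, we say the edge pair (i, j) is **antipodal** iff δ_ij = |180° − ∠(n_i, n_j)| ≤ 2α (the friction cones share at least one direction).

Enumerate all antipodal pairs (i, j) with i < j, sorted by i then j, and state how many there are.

α = atan 0.5 = 26.57°;  2α = 53.13°
n_0 = (-0.9843, +0.1764)
n_1 = (-0.6887, -0.7250)
n_2 = (+0.0314, -0.9995)
n_3 = (+0.7748, -0.6322)
n_4 = (+0.8473, +0.5312)
n_5 = (+0.1135, +0.9935)
n_6 = (-0.4917, +0.8707)
  (0,1): δ = 123.37°  ·
  (0,2): δ = 78.04°  ·
  (0,3): δ = 29.05°  ✓
  (0,4): δ = 42.25°  ✓
  (0,5): δ = 93.64°  ·
  (0,6): δ = 129.62°  ·
  (1,2): δ = 134.67°  ·
  (1,3): δ = 85.68°  ·
  (1,4): δ = 14.38°  ✓
  (1,5): δ = 37.01°  ✓
  (1,6): δ = 72.99°  ·
  (2,3): δ = 131.01°  ·
  (2,4): δ = 59.71°  ·
  (2,5): δ = 8.32°  ✓
  (2,6): δ = 27.66°  ✓
  (3,4): δ = 108.71°  ·
  (3,5): δ = 57.31°  ·
  (3,6): δ = 21.33°  ✓
  (4,5): δ = 128.60°  ·
  (4,6): δ = 92.63°  ·
  (5,6): δ = 144.02°  ·
antipodal pairs: 7

count = 7; pairs: (0,3), (0,4), (1,4), (1,5), (2,5), (2,6), (3,6)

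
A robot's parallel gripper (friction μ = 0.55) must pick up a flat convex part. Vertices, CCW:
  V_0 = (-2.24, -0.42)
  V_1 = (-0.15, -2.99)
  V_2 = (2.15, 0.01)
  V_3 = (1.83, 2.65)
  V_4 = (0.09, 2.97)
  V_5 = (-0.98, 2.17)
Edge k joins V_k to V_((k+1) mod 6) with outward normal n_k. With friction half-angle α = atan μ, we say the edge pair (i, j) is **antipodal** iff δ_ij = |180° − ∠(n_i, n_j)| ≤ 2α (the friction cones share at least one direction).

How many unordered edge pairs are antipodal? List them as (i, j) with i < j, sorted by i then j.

count = 5; pairs: (0,2), (0,3), (1,4), (1,5), (2,5)

α = atan 0.55 = 28.81°;  2α = 57.62°
n_0 = (-0.7758, -0.6309)
n_1 = (+0.7936, -0.6084)
n_2 = (+0.9927, +0.1203)
n_3 = (+0.1809, +0.9835)
n_4 = (-0.5988, +0.8009)
n_5 = (-0.8992, +0.4375)
  (0,1): δ = 76.60°  ·
  (0,2): δ = 32.21°  ✓
  (0,3): δ = 40.46°  ✓
  (0,4): δ = 87.67°  ·
  (0,5): δ = 114.94°  ·
  (1,2): δ = 135.61°  ·
  (1,3): δ = 62.94°  ·
  (1,4): δ = 15.74°  ✓
  (1,5): δ = 11.53°  ✓
  (2,3): δ = 107.33°  ·
  (2,4): δ = 60.13°  ·
  (2,5): δ = 32.85°  ✓
  (3,4): δ = 132.80°  ·
  (3,5): δ = 105.52°  ·
  (4,5): δ = 152.73°  ·
antipodal pairs: 5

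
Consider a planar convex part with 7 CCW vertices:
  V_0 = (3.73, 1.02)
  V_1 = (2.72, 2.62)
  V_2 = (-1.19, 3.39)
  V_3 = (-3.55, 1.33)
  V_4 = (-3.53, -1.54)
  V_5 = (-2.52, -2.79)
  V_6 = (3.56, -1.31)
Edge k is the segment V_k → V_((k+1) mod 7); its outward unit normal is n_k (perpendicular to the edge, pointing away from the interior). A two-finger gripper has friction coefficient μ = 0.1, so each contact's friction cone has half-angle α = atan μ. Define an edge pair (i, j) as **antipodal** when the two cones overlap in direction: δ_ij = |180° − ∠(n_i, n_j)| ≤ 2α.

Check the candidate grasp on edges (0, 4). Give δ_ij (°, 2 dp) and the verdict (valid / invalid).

α = atan 0.1 = 5.71°;  2α = 11.42°
edge 0: e_0 = (-1.01, +1.60);  n_0 = (+0.8456, +0.5338)
edge 4: e_4 = (+1.01, -1.25);  n_4 = (-0.7778, -0.6285)
∠(n_0, n_4) = 173.32°
δ = |180° − 173.32°| = 6.68°
6.68° ≤ 2α = 11.42°  →  valid

δ = 6.68°, valid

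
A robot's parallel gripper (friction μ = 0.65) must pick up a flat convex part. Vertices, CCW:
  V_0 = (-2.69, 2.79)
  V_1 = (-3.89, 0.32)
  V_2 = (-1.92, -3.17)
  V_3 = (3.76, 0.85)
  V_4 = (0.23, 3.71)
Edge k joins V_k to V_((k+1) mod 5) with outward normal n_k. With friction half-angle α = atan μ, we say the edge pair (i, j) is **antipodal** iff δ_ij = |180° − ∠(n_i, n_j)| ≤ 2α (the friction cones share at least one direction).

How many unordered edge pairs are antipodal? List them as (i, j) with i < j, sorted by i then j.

count = 3; pairs: (0,2), (1,3), (2,4)

α = atan 0.65 = 33.02°;  2α = 66.05°
n_0 = (-0.8995, +0.4370)
n_1 = (-0.8708, -0.4916)
n_2 = (+0.5777, -0.8163)
n_3 = (+0.6295, +0.7770)
n_4 = (-0.3005, +0.9538)
  (0,1): δ = 124.64°  ·
  (0,2): δ = 28.80°  ✓
  (0,3): δ = 76.90°  ·
  (0,4): δ = 133.40°  ·
  (1,2): δ = 84.15°  ·
  (1,3): δ = 21.54°  ✓
  (1,4): δ = 78.04°  ·
  (2,3): δ = 74.30°  ·
  (2,4): δ = 17.80°  ✓
  (3,4): δ = 123.50°  ·
antipodal pairs: 3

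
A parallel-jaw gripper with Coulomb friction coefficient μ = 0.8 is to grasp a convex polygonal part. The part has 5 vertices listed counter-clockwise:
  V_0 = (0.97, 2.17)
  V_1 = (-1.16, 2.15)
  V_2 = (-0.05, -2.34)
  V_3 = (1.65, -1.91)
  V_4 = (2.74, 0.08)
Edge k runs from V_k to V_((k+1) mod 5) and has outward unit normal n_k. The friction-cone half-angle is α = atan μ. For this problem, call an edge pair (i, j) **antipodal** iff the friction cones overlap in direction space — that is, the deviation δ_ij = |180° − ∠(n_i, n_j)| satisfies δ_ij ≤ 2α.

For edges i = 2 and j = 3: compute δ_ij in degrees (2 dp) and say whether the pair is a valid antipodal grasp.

α = atan 0.8 = 38.66°;  2α = 77.32°
edge 2: e_2 = (+1.70, +0.43);  n_2 = (+0.2452, -0.9695)
edge 3: e_3 = (+1.09, +1.99);  n_3 = (+0.8771, -0.4804)
∠(n_2, n_3) = 47.09°
δ = |180° − 47.09°| = 132.91°
132.91° > 2α = 77.32°  →  invalid

δ = 132.91°, invalid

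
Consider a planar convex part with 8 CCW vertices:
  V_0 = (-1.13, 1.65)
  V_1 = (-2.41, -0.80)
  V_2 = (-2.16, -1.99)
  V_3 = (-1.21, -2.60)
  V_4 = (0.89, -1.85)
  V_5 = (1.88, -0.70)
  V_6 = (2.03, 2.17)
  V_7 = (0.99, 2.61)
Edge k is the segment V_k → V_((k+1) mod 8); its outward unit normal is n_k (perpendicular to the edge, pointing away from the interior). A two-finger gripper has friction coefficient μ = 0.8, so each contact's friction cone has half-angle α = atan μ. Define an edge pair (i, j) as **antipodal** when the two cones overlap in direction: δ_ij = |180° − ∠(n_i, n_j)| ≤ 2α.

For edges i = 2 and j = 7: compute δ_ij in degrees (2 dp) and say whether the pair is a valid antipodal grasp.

α = atan 0.8 = 38.66°;  2α = 77.32°
edge 2: e_2 = (+0.95, -0.61);  n_2 = (-0.5403, -0.8415)
edge 7: e_7 = (-2.12, -0.96);  n_7 = (-0.4125, +0.9110)
∠(n_2, n_7) = 122.93°
δ = |180° − 122.93°| = 57.07°
57.07° ≤ 2α = 77.32°  →  valid

δ = 57.07°, valid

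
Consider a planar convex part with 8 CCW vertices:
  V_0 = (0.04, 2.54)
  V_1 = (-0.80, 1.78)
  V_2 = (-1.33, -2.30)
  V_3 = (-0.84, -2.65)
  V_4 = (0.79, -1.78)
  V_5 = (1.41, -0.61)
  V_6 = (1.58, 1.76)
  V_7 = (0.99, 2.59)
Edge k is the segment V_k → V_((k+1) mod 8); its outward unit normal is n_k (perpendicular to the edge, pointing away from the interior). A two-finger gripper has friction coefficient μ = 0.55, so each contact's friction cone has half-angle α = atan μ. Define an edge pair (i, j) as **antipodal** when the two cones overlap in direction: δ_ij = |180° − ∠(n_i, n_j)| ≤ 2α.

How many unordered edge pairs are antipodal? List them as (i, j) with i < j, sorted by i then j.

α = atan 0.55 = 28.81°;  2α = 57.62°
n_0 = (-0.6709, +0.7415)
n_1 = (-0.9917, +0.1288)
n_2 = (-0.5812, -0.8137)
n_3 = (+0.4709, -0.8822)
n_4 = (+0.8836, -0.4682)
n_5 = (+0.9974, -0.0715)
n_6 = (+0.8151, +0.5794)
n_7 = (-0.0526, +0.9986)
  (0,1): δ = 139.54°  ·
  (0,2): δ = 77.68°  ·
  (0,3): δ = 14.05°  ✓
  (0,4): δ = 19.94°  ✓
  (0,5): δ = 43.76°  ✓
  (0,6): δ = 83.27°  ·
  (0,7): δ = 140.88°  ·
  (1,2): δ = 118.14°  ·
  (1,3): δ = 54.51°  ✓
  (1,4): δ = 20.52°  ✓
  (1,5): δ = 3.30°  ✓
  (1,6): δ = 42.81°  ✓
  (1,7): δ = 100.41°  ·
  (2,3): δ = 116.37°  ·
  (2,4): δ = 82.38°  ·
  (2,5): δ = 58.57°  ·
  (2,6): δ = 19.06°  ✓
  (2,7): δ = 38.55°  ✓
  (3,4): δ = 146.01°  ·
  (3,5): δ = 122.19°  ·
  (3,6): δ = 82.68°  ·
  (3,7): δ = 25.08°  ✓
  (4,5): δ = 156.18°  ·
  (4,6): δ = 116.67°  ·
  (4,7): δ = 59.07°  ·
  (5,6): δ = 140.49°  ·
  (5,7): δ = 82.88°  ·
  (6,7): δ = 122.39°  ·
antipodal pairs: 10

count = 10; pairs: (0,3), (0,4), (0,5), (1,3), (1,4), (1,5), (1,6), (2,6), (2,7), (3,7)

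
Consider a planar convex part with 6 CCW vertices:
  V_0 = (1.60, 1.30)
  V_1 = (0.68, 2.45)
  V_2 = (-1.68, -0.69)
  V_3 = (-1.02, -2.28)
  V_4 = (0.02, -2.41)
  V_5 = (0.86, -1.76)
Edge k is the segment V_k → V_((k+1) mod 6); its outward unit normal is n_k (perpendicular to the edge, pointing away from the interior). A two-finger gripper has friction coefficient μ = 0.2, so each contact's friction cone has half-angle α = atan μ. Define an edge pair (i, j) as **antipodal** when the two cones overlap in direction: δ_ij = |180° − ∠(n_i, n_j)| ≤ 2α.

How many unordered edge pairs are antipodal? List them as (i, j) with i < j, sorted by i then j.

α = atan 0.2 = 11.31°;  2α = 22.62°
n_0 = (+0.7809, +0.6247)
n_1 = (-0.7994, +0.6008)
n_2 = (-0.9236, -0.3834)
n_3 = (-0.1240, -0.9923)
n_4 = (+0.6120, -0.7909)
n_5 = (+0.9720, -0.2351)
  (0,1): δ = 75.59°  ·
  (0,2): δ = 16.12°  ✓
  (0,3): δ = 44.22°  ·
  (0,4): δ = 89.07°  ·
  (0,5): δ = 127.75°  ·
  (1,2): δ = 120.53°  ·
  (1,3): δ = 60.20°  ·
  (1,4): δ = 15.34°  ✓
  (1,5): δ = 23.33°  ·
  (2,3): δ = 119.67°  ·
  (2,4): δ = 74.81°  ·
  (2,5): δ = 36.14°  ·
  (3,4): δ = 135.14°  ·
  (3,5): δ = 96.47°  ·
  (4,5): δ = 141.33°  ·
antipodal pairs: 2

count = 2; pairs: (0,2), (1,4)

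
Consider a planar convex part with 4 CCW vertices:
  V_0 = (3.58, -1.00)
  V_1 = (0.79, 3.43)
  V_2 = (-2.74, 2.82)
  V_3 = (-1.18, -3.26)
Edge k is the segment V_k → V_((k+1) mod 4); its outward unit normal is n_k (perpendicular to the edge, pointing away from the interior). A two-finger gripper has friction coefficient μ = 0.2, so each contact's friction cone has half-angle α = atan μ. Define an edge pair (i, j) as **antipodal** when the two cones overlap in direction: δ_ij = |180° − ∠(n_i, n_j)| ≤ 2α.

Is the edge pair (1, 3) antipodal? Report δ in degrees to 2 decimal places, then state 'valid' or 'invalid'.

α = atan 0.2 = 11.31°;  2α = 22.62°
edge 1: e_1 = (-3.53, -0.61);  n_1 = (-0.1703, +0.9854)
edge 3: e_3 = (+4.76, +2.26);  n_3 = (+0.4289, -0.9034)
∠(n_1, n_3) = 164.41°
δ = |180° − 164.41°| = 15.59°
15.59° ≤ 2α = 22.62°  →  valid

δ = 15.59°, valid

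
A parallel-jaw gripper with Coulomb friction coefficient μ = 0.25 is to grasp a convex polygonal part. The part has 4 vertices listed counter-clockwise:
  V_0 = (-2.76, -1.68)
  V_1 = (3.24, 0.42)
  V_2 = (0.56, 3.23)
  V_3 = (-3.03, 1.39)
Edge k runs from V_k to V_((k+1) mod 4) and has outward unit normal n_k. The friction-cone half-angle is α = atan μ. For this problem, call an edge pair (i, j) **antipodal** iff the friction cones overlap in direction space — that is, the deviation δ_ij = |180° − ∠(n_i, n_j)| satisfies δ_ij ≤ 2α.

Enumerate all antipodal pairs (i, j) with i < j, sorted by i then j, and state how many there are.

α = atan 0.25 = 14.04°;  2α = 28.07°
n_0 = (+0.3304, -0.9439)
n_1 = (+0.7236, +0.6902)
n_2 = (-0.4561, +0.8899)
n_3 = (-0.9962, -0.0876)
  (0,1): δ = 65.65°  ·
  (0,2): δ = 7.85°  ✓
  (0,3): δ = 75.74°  ·
  (1,2): δ = 106.51°  ·
  (1,3): δ = 38.62°  ·
  (2,3): δ = 112.11°  ·
antipodal pairs: 1

count = 1; pairs: (0,2)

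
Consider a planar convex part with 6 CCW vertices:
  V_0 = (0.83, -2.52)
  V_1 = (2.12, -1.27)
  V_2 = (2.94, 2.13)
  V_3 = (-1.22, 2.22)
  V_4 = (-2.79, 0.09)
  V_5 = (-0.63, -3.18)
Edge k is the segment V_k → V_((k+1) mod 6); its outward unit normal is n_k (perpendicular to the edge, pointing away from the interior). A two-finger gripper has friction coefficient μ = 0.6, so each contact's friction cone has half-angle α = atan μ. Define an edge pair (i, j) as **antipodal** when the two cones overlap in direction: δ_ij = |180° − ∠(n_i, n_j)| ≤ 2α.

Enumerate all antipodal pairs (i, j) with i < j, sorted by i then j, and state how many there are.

count = 7; pairs: (0,2), (0,3), (1,3), (1,4), (2,4), (2,5), (3,5)

α = atan 0.6 = 30.96°;  2α = 61.93°
n_0 = (+0.6959, -0.7182)
n_1 = (+0.9721, -0.2345)
n_2 = (+0.0216, +0.9998)
n_3 = (-0.8050, +0.5933)
n_4 = (-0.8344, -0.5512)
n_5 = (+0.4119, -0.9112)
  (0,1): δ = 147.66°  ·
  (0,2): δ = 45.34°  ✓
  (0,3): δ = 9.51°  ✓
  (0,4): δ = 79.35°  ·
  (0,5): δ = 160.23°  ·
  (1,2): δ = 77.68°  ·
  (1,3): δ = 22.83°  ✓
  (1,4): δ = 47.01°  ✓
  (1,5): δ = 127.89°  ·
  (2,3): δ = 125.15°  ·
  (2,4): δ = 55.31°  ✓
  (2,5): δ = 25.56°  ✓
  (3,4): δ = 110.16°  ·
  (3,5): δ = 29.28°  ✓
  (4,5): δ = 99.12°  ·
antipodal pairs: 7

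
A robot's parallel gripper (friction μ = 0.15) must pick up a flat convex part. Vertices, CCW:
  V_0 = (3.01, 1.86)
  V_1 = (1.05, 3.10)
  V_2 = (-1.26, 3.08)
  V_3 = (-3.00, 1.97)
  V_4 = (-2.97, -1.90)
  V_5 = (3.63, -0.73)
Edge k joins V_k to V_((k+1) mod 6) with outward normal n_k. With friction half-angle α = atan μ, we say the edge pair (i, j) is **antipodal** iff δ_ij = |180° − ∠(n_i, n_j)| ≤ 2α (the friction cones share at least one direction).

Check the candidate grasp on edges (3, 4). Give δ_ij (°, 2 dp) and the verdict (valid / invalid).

α = atan 0.15 = 8.53°;  2α = 17.06°
edge 3: e_3 = (+0.03, -3.87);  n_3 = (-1.0000, -0.0078)
edge 4: e_4 = (+6.60, +1.17);  n_4 = (+0.1746, -0.9846)
∠(n_3, n_4) = 99.61°
δ = |180° − 99.61°| = 80.39°
80.39° > 2α = 17.06°  →  invalid

δ = 80.39°, invalid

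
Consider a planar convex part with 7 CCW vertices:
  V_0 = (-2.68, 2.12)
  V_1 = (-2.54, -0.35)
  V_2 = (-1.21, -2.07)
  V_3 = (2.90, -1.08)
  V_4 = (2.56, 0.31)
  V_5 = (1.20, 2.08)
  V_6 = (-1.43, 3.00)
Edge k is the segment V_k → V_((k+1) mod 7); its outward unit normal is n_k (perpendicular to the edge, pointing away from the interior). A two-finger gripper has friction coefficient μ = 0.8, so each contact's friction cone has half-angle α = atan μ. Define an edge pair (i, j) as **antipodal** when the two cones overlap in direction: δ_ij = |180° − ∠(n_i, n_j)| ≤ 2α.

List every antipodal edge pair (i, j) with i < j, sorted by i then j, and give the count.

α = atan 0.8 = 38.66°;  2α = 77.32°
n_0 = (-0.9984, -0.0566)
n_1 = (-0.7911, -0.6117)
n_2 = (+0.2342, -0.9722)
n_3 = (+0.9714, +0.2376)
n_4 = (+0.7930, +0.6093)
n_5 = (+0.3302, +0.9439)
n_6 = (-0.5757, +0.8177)
  (0,1): δ = 145.53°  ·
  (0,2): δ = 79.70°  ·
  (0,3): δ = 10.50°  ✓
  (0,4): δ = 34.29°  ✓
  (0,5): δ = 67.48°  ✓
  (0,6): δ = 121.90°  ·
  (1,2): δ = 114.17°  ·
  (1,3): δ = 23.97°  ✓
  (1,4): δ = 0.18°  ✓
  (1,5): δ = 33.01°  ✓
  (1,6): δ = 87.43°  ·
  (2,3): δ = 89.80°  ·
  (2,4): δ = 66.01°  ✓
  (2,5): δ = 32.82°  ✓
  (2,6): δ = 21.60°  ✓
  (3,4): δ = 156.21°  ·
  (3,5): δ = 123.03°  ·
  (3,6): δ = 68.60°  ✓
  (4,5): δ = 146.82°  ·
  (4,6): δ = 92.39°  ·
  (5,6): δ = 125.57°  ·
antipodal pairs: 10

count = 10; pairs: (0,3), (0,4), (0,5), (1,3), (1,4), (1,5), (2,4), (2,5), (2,6), (3,6)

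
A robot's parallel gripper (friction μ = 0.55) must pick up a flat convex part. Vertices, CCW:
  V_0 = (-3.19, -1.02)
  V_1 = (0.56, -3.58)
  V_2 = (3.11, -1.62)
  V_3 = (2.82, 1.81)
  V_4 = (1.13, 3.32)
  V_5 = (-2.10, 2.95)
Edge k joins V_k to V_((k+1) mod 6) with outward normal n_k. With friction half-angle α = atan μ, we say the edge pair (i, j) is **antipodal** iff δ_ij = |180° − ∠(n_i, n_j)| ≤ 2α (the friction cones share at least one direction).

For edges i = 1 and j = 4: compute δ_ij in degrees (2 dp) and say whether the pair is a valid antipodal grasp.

δ = 31.01°, valid

α = atan 0.55 = 28.81°;  2α = 57.62°
edge 1: e_1 = (+2.55, +1.96);  n_1 = (+0.6094, -0.7929)
edge 4: e_4 = (-3.23, -0.37);  n_4 = (-0.1138, +0.9935)
∠(n_1, n_4) = 148.99°
δ = |180° − 148.99°| = 31.01°
31.01° ≤ 2α = 57.62°  →  valid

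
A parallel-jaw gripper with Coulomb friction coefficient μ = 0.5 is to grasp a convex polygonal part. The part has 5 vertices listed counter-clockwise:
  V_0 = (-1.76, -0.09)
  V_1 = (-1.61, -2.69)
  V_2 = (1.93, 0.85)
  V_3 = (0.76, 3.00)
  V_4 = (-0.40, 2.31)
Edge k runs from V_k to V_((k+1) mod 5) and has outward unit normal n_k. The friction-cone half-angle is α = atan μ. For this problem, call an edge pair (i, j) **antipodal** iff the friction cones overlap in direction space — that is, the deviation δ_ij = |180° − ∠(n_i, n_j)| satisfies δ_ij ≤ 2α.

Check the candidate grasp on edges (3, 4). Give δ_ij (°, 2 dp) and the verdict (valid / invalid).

δ = 150.28°, invalid

α = atan 0.5 = 26.57°;  2α = 53.13°
edge 3: e_3 = (-1.16, -0.69);  n_3 = (-0.5112, +0.8594)
edge 4: e_4 = (-1.36, -2.40);  n_4 = (-0.8700, +0.4930)
∠(n_3, n_4) = 29.72°
δ = |180° − 29.72°| = 150.28°
150.28° > 2α = 53.13°  →  invalid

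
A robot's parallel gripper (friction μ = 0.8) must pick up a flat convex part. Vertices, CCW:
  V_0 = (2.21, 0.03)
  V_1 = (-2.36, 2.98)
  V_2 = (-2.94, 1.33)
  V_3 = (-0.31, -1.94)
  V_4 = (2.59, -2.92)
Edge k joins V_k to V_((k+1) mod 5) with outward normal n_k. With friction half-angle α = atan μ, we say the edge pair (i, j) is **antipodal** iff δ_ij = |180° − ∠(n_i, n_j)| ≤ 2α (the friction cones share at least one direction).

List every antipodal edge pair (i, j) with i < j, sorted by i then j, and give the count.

count = 6; pairs: (0,1), (0,2), (0,3), (1,4), (2,4), (3,4)

α = atan 0.8 = 38.66°;  2α = 77.32°
n_0 = (+0.5423, +0.8402)
n_1 = (-0.9434, +0.3316)
n_2 = (-0.7792, -0.6267)
n_3 = (-0.3201, -0.9474)
n_4 = (+0.9918, +0.1278)
  (0,1): δ = 76.52°  ✓
  (0,2): δ = 18.35°  ✓
  (0,3): δ = 14.17°  ✓
  (0,4): δ = 130.18°  ·
  (1,2): δ = 121.82°  ·
  (1,3): δ = 89.30°  ·
  (1,4): δ = 26.71°  ✓
  (2,3): δ = 147.48°  ·
  (2,4): δ = 31.47°  ✓
  (3,4): δ = 63.99°  ✓
antipodal pairs: 6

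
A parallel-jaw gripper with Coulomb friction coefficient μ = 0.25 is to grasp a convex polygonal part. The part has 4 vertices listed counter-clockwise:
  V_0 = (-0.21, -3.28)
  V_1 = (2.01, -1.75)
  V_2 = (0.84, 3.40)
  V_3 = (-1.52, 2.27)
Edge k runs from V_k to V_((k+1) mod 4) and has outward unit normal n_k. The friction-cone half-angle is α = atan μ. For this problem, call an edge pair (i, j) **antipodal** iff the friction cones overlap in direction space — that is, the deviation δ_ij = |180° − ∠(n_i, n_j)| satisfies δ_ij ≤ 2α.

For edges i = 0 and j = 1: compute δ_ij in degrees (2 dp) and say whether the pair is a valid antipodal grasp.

δ = 111.77°, invalid

α = atan 0.25 = 14.04°;  2α = 28.07°
edge 0: e_0 = (+2.22, +1.53);  n_0 = (+0.5675, -0.8234)
edge 1: e_1 = (-1.17, +5.15);  n_1 = (+0.9752, +0.2215)
∠(n_0, n_1) = 68.23°
δ = |180° − 68.23°| = 111.77°
111.77° > 2α = 28.07°  →  invalid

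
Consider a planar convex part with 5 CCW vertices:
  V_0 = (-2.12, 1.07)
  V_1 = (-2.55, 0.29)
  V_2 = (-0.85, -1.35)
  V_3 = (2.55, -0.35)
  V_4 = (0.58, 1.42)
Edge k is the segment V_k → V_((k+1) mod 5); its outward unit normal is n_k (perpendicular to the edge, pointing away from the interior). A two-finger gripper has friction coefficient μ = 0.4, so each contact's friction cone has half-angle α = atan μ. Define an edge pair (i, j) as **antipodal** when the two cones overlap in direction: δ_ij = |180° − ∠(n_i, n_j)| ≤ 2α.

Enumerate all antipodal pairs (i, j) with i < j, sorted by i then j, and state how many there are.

count = 2; pairs: (1,3), (2,4)

α = atan 0.4 = 21.80°;  2α = 43.60°
n_0 = (-0.8757, +0.4828)
n_1 = (-0.6943, -0.7197)
n_2 = (+0.2822, -0.9594)
n_3 = (+0.6683, +0.7439)
n_4 = (-0.1286, +0.9917)
  (0,1): δ = 105.10°  ·
  (0,2): δ = 44.74°  ·
  (0,3): δ = 76.93°  ·
  (0,4): δ = 126.25°  ·
  (1,2): δ = 119.64°  ·
  (1,3): δ = 2.03°  ✓
  (1,4): δ = 51.36°  ·
  (2,3): δ = 58.33°  ·
  (2,4): δ = 9.00°  ✓
  (3,4): δ = 130.67°  ·
antipodal pairs: 2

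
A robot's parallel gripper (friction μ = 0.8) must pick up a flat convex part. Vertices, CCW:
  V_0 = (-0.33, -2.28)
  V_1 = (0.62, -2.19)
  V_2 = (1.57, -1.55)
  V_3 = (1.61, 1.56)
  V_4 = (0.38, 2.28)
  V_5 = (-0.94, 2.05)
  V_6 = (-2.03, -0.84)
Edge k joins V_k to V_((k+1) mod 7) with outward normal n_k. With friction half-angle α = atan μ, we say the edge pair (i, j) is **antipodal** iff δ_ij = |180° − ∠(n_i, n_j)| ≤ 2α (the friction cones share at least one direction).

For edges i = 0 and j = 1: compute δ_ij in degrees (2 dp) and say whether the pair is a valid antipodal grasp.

α = atan 0.8 = 38.66°;  2α = 77.32°
edge 0: e_0 = (+0.95, +0.09);  n_0 = (+0.0943, -0.9955)
edge 1: e_1 = (+0.95, +0.64);  n_1 = (+0.5587, -0.8294)
∠(n_0, n_1) = 28.56°
δ = |180° − 28.56°| = 151.44°
151.44° > 2α = 77.32°  →  invalid

δ = 151.44°, invalid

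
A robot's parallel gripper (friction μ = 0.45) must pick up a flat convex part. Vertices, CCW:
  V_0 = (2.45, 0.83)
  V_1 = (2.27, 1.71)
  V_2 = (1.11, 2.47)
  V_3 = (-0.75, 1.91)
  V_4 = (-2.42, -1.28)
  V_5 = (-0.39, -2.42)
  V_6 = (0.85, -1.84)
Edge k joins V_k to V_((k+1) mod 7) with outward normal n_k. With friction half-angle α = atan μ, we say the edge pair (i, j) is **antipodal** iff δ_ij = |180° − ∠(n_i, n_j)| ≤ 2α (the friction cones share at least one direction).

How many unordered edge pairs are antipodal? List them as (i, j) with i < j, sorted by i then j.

count = 7; pairs: (0,3), (1,4), (2,4), (2,5), (2,6), (3,5), (3,6)

α = atan 0.45 = 24.23°;  2α = 48.46°
n_0 = (+0.9797, +0.2004)
n_1 = (+0.5480, +0.8365)
n_2 = (-0.2883, +0.9575)
n_3 = (-0.8859, +0.4638)
n_4 = (-0.4896, -0.8719)
n_5 = (+0.4237, -0.9058)
n_6 = (+0.8578, -0.5140)
  (0,1): δ = 134.79°  ·
  (0,2): δ = 84.80°  ·
  (0,3): δ = 39.19°  ✓
  (0,4): δ = 49.12°  ·
  (0,5): δ = 103.51°  ·
  (0,6): δ = 137.51°  ·
  (1,2): δ = 130.01°  ·
  (1,3): δ = 84.40°  ·
  (1,4): δ = 3.91°  ✓
  (1,5): δ = 58.30°  ·
  (1,6): δ = 92.30°  ·
  (2,3): δ = 134.39°  ·
  (2,4): δ = 46.07°  ✓
  (2,5): δ = 8.31°  ✓
  (2,6): δ = 42.31°  ✓
  (3,4): δ = 91.68°  ·
  (3,5): δ = 37.30°  ✓
  (3,6): δ = 3.30°  ✓
  (4,5): δ = 125.61°  ·
  (4,6): δ = 91.61°  ·
  (5,6): δ = 146.00°  ·
antipodal pairs: 7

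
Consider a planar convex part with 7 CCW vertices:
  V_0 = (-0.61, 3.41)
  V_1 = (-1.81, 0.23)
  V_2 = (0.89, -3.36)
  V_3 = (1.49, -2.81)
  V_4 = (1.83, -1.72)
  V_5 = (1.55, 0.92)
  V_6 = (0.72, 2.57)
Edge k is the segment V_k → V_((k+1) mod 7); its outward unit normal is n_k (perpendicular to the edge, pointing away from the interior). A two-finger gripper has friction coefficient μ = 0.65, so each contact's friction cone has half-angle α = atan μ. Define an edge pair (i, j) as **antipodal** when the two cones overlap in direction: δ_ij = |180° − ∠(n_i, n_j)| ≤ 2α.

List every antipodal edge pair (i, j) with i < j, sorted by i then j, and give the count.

α = atan 0.65 = 33.02°;  2α = 66.05°
n_0 = (-0.9356, +0.3531)
n_1 = (-0.7992, -0.6011)
n_2 = (+0.6757, -0.7372)
n_3 = (+0.9546, -0.2978)
n_4 = (+0.9944, +0.1055)
n_5 = (+0.8933, +0.4494)
n_6 = (+0.5340, +0.8455)
  (0,1): δ = 122.38°  ·
  (0,2): δ = 26.82°  ✓
  (0,3): δ = 3.35°  ✓
  (0,4): δ = 26.73°  ✓
  (0,5): δ = 47.38°  ✓
  (0,6): δ = 78.40°  ·
  (1,2): δ = 84.44°  ·
  (1,3): δ = 54.27°  ✓
  (1,4): δ = 30.89°  ✓
  (1,5): δ = 10.24°  ✓
  (1,6): δ = 20.78°  ✓
  (2,3): δ = 149.83°  ·
  (2,4): δ = 126.46°  ·
  (2,5): δ = 105.81°  ·
  (2,6): δ = 74.79°  ·
  (3,4): δ = 156.62°  ·
  (3,5): δ = 135.97°  ·
  (3,6): δ = 104.95°  ·
  (4,5): δ = 159.35°  ·
  (4,6): δ = 128.33°  ·
  (5,6): δ = 148.98°  ·
antipodal pairs: 8

count = 8; pairs: (0,2), (0,3), (0,4), (0,5), (1,3), (1,4), (1,5), (1,6)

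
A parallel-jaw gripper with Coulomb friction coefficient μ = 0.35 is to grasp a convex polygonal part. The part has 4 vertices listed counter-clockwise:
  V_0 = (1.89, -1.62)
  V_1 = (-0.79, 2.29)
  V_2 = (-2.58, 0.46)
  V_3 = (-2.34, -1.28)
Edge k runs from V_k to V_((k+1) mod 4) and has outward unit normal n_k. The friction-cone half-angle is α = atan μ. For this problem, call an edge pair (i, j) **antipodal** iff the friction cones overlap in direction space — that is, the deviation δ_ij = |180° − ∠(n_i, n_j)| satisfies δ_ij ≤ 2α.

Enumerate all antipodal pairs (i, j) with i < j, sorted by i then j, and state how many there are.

α = atan 0.35 = 19.29°;  2α = 38.58°
n_0 = (+0.8248, +0.5654)
n_1 = (-0.7149, +0.6993)
n_2 = (-0.9906, -0.1366)
n_3 = (-0.0801, -0.9968)
  (0,1): δ = 78.79°  ·
  (0,2): δ = 26.57°  ✓
  (0,3): δ = 50.98°  ·
  (1,2): δ = 127.78°  ·
  (1,3): δ = 50.23°  ·
  (2,3): δ = 102.45°  ·
antipodal pairs: 1

count = 1; pairs: (0,2)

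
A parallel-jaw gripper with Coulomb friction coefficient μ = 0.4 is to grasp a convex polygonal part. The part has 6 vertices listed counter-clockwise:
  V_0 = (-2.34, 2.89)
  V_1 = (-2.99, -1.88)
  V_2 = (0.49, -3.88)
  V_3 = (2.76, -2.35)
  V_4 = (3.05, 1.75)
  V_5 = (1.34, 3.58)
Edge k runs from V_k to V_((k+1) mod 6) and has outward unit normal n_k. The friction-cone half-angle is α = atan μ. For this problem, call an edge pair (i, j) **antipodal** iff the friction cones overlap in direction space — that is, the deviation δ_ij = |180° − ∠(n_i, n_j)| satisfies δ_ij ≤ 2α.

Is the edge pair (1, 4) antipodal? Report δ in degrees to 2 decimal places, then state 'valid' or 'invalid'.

δ = 17.05°, valid

α = atan 0.4 = 21.80°;  2α = 43.60°
edge 1: e_1 = (+3.48, -2.00);  n_1 = (-0.4983, -0.8670)
edge 4: e_4 = (-1.71, +1.83);  n_4 = (+0.7307, +0.6827)
∠(n_1, n_4) = 162.95°
δ = |180° − 162.95°| = 17.05°
17.05° ≤ 2α = 43.60°  →  valid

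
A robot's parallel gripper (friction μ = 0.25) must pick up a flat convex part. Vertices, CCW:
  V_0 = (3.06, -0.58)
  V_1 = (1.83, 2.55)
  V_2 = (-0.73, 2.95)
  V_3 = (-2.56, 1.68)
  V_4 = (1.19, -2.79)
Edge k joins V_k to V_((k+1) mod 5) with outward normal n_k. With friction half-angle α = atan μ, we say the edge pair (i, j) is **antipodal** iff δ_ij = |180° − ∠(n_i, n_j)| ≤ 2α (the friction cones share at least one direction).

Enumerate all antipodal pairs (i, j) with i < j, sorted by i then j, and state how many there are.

count = 2; pairs: (0,3), (2,4)

α = atan 0.25 = 14.04°;  2α = 28.07°
n_0 = (+0.9307, +0.3657)
n_1 = (+0.1544, +0.9880)
n_2 = (-0.5701, +0.8215)
n_3 = (-0.7661, -0.6427)
n_4 = (+0.7634, -0.6459)
  (0,1): δ = 120.33°  ·
  (0,2): δ = 76.69°  ·
  (0,3): δ = 18.54°  ✓
  (0,4): δ = 118.31°  ·
  (1,2): δ = 136.36°  ·
  (1,3): δ = 41.13°  ·
  (1,4): δ = 58.64°  ·
  (2,3): δ = 84.77°  ·
  (2,4): δ = 15.00°  ✓
  (3,4): δ = 80.23°  ·
antipodal pairs: 2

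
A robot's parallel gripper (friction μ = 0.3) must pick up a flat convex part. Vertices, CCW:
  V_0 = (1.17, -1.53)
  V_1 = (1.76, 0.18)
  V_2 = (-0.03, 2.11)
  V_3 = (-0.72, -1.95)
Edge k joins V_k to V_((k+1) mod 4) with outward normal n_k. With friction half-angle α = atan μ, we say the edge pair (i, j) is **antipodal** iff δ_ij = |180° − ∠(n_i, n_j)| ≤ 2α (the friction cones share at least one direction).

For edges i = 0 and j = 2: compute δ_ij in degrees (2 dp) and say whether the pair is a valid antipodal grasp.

δ = 9.39°, valid

α = atan 0.3 = 16.70°;  2α = 33.40°
edge 0: e_0 = (+0.59, +1.71);  n_0 = (+0.9453, -0.3262)
edge 2: e_2 = (-0.69, -4.06);  n_2 = (-0.9859, +0.1675)
∠(n_0, n_2) = 170.61°
δ = |180° − 170.61°| = 9.39°
9.39° ≤ 2α = 33.40°  →  valid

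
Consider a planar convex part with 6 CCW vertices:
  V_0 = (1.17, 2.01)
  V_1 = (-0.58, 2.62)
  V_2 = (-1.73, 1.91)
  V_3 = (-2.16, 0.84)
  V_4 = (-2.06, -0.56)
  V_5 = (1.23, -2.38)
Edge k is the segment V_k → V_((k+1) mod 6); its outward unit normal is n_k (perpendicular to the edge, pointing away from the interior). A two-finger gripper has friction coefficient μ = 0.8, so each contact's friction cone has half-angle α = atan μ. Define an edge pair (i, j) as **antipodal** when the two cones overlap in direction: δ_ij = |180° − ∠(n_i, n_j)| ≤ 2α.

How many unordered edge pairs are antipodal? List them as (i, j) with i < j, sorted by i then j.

count = 7; pairs: (0,3), (0,4), (1,4), (1,5), (2,5), (3,5), (4,5)

α = atan 0.8 = 38.66°;  2α = 77.32°
n_0 = (+0.3291, +0.9443)
n_1 = (-0.5253, +0.8509)
n_2 = (-0.9279, +0.3729)
n_3 = (-0.9975, -0.0712)
n_4 = (-0.4841, -0.8750)
n_5 = (+0.9999, +0.0137)
  (0,1): δ = 129.09°  ·
  (0,2): δ = 92.68°  ·
  (0,3): δ = 66.70°  ✓
  (0,4): δ = 9.73°  ✓
  (0,5): δ = 110.00°  ·
  (1,2): δ = 143.58°  ·
  (1,3): δ = 117.61°  ·
  (1,4): δ = 60.64°  ✓
  (1,5): δ = 59.09°  ✓
  (2,3): δ = 154.02°  ·
  (2,4): δ = 97.06°  ·
  (2,5): δ = 22.68°  ✓
  (3,4): δ = 123.04°  ·
  (3,5): δ = 3.30°  ✓
  (4,5): δ = 60.27°  ✓
antipodal pairs: 7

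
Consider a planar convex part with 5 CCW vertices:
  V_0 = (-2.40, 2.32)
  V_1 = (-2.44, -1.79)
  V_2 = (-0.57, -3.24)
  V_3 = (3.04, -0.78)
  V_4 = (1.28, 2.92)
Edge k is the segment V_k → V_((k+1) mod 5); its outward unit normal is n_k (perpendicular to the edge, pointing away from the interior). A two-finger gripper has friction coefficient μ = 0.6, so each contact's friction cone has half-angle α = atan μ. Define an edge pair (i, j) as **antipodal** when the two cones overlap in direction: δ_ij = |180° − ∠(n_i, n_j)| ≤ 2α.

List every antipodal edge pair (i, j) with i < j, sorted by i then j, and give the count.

count = 5; pairs: (0,2), (0,3), (1,3), (1,4), (2,4)

α = atan 0.6 = 30.96°;  2α = 61.93°
n_0 = (-1.0000, +0.0097)
n_1 = (-0.6128, -0.7903)
n_2 = (+0.5631, -0.8264)
n_3 = (+0.9030, +0.4296)
n_4 = (-0.1609, +0.9870)
  (0,1): δ = 127.23°  ·
  (0,2): δ = 55.17°  ✓
  (0,3): δ = 26.00°  ✓
  (0,4): δ = 99.82°  ·
  (1,2): δ = 107.94°  ·
  (1,3): δ = 26.77°  ✓
  (1,4): δ = 47.05°  ✓
  (2,3): δ = 98.83°  ·
  (2,4): δ = 25.01°  ✓
  (3,4): δ = 106.18°  ·
antipodal pairs: 5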